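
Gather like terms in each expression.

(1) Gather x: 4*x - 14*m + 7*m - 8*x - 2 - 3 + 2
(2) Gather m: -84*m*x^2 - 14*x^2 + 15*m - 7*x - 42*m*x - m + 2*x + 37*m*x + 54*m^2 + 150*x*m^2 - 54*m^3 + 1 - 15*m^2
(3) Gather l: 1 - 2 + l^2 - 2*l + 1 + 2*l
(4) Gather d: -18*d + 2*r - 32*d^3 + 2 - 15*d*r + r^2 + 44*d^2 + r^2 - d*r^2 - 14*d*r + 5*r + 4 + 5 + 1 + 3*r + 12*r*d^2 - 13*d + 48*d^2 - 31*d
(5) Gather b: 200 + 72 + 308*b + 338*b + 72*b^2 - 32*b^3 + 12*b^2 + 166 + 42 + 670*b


(1) = -7*m - 4*x - 3
(2) = -54*m^3 + m^2*(150*x + 39) + m*(-84*x^2 - 5*x + 14) - 14*x^2 - 5*x + 1
(3) = l^2
(4) = -32*d^3 + d^2*(12*r + 92) + d*(-r^2 - 29*r - 62) + 2*r^2 + 10*r + 12
(5) = -32*b^3 + 84*b^2 + 1316*b + 480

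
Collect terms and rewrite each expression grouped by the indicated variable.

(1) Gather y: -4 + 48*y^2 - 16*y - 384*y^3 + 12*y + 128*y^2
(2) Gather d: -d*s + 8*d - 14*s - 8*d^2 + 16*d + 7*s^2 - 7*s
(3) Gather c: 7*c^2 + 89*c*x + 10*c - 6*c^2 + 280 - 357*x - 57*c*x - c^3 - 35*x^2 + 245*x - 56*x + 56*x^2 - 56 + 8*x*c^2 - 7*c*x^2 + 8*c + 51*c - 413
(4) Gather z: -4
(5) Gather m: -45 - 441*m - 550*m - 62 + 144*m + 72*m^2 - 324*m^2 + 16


(1) = -384*y^3 + 176*y^2 - 4*y - 4
(2) = -8*d^2 + d*(24 - s) + 7*s^2 - 21*s
(3) = -c^3 + c^2*(8*x + 1) + c*(-7*x^2 + 32*x + 69) + 21*x^2 - 168*x - 189
(4) = -4
(5) = -252*m^2 - 847*m - 91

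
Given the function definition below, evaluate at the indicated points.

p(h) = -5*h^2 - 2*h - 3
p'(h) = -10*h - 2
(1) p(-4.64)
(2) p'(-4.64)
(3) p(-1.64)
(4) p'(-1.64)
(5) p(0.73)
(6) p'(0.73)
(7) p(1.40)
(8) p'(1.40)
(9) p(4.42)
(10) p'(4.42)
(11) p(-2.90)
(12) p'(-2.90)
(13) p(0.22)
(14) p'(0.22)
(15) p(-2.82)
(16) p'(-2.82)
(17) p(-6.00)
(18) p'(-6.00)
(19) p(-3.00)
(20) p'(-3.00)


(1) = -101.37
(2) = 44.40
(3) = -13.17
(4) = 14.40
(5) = -7.12
(6) = -9.30
(7) = -15.60
(8) = -16.00
(9) = -109.52
(10) = -46.20
(11) = -39.25
(12) = 27.00
(13) = -3.68
(14) = -4.20
(15) = -37.12
(16) = 26.20
(17) = -171.00
(18) = 58.00
(19) = -42.00
(20) = 28.00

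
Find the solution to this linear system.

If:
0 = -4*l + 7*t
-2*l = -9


Then:
l = 9/2
t = 18/7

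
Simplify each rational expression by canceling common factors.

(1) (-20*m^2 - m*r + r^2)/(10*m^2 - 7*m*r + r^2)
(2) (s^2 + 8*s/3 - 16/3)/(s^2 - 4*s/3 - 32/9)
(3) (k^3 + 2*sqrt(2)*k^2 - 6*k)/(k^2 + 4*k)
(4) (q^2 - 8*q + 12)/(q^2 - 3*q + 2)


(1) = (4*m + r)/(-2*m + r)
(2) = (9*s^2 + 24*s - 48)/(9*s^2 - 12*s - 32)
(3) = (k^2 + 2*sqrt(2)*k - 6)/(k + 4)
(4) = (q - 6)/(q - 1)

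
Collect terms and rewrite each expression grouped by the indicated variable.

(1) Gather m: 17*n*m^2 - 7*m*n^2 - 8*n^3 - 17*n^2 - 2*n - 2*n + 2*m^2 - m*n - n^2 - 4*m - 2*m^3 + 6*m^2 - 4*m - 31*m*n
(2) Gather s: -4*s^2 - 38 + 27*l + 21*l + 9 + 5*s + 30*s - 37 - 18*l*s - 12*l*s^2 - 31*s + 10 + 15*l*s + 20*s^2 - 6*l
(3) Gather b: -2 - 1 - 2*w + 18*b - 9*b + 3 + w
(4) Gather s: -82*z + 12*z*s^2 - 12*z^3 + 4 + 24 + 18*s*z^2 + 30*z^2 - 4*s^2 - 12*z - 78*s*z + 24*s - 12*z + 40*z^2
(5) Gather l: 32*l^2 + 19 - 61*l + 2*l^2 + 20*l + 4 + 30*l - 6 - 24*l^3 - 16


(1) = -2*m^3 + m^2*(17*n + 8) + m*(-7*n^2 - 32*n - 8) - 8*n^3 - 18*n^2 - 4*n
(2) = 42*l + s^2*(16 - 12*l) + s*(4 - 3*l) - 56
(3) = 9*b - w
(4) = s^2*(12*z - 4) + s*(18*z^2 - 78*z + 24) - 12*z^3 + 70*z^2 - 106*z + 28
(5) = -24*l^3 + 34*l^2 - 11*l + 1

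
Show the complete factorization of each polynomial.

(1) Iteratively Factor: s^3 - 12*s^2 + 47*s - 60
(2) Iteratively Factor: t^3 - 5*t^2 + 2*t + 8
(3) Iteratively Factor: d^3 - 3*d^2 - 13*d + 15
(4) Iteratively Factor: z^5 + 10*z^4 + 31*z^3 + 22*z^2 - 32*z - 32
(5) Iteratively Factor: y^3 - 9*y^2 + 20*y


(1) = (s - 3)*(s^2 - 9*s + 20) = (s - 5)*(s - 3)*(s - 4)
(2) = (t - 4)*(t^2 - t - 2) = (t - 4)*(t - 2)*(t + 1)
(3) = (d - 1)*(d^2 - 2*d - 15) = (d - 5)*(d - 1)*(d + 3)
(4) = (z + 4)*(z^4 + 6*z^3 + 7*z^2 - 6*z - 8) = (z + 1)*(z + 4)*(z^3 + 5*z^2 + 2*z - 8) = (z - 1)*(z + 1)*(z + 4)*(z^2 + 6*z + 8) = (z - 1)*(z + 1)*(z + 2)*(z + 4)*(z + 4)
(5) = (y - 5)*(y^2 - 4*y) = (y - 5)*(y - 4)*(y)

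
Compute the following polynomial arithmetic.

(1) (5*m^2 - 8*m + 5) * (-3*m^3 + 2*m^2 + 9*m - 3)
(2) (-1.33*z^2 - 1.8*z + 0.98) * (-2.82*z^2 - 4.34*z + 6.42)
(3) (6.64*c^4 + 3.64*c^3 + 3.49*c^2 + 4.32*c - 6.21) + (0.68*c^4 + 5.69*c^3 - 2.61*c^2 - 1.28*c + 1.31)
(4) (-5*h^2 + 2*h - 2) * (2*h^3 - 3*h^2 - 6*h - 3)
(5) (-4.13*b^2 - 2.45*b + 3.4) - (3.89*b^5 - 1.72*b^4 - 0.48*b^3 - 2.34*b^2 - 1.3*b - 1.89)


(1) = -15*m^5 + 34*m^4 + 14*m^3 - 77*m^2 + 69*m - 15
(2) = 3.7506*z^4 + 10.8482*z^3 - 3.4902*z^2 - 15.8092*z + 6.2916
(3) = 7.32*c^4 + 9.33*c^3 + 0.88*c^2 + 3.04*c - 4.9
(4) = -10*h^5 + 19*h^4 + 20*h^3 + 9*h^2 + 6*h + 6
(5) = -3.89*b^5 + 1.72*b^4 + 0.48*b^3 - 1.79*b^2 - 1.15*b + 5.29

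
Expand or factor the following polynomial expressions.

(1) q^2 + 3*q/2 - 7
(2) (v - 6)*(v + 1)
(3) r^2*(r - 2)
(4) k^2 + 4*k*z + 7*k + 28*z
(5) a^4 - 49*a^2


(1) = (q - 2)*(q + 7/2)
(2) = v^2 - 5*v - 6
(3) = r^3 - 2*r^2
(4) = (k + 7)*(k + 4*z)
(5) = a^2*(a - 7)*(a + 7)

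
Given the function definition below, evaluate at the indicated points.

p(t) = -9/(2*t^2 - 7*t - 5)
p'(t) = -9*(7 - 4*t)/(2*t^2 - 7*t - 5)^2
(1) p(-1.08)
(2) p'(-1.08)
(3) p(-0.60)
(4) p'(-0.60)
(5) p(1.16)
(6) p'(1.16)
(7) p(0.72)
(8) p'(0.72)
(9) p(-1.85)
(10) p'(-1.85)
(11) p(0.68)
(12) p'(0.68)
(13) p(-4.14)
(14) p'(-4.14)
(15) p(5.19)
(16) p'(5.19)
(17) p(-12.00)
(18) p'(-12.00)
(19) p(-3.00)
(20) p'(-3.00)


(1) = -1.84
(2) = -4.26
(3) = 112.50
(4) = -13218.75
(5) = 0.86
(6) = -0.20
(7) = 1.00
(8) = -0.46
(9) = -0.61
(10) = -0.59
(11) = 1.02
(12) = -0.49
(13) = -0.15
(14) = -0.06
(15) = -0.72
(16) = 0.79
(17) = -0.02
(18) = -0.00
(19) = -0.26
(20) = -0.15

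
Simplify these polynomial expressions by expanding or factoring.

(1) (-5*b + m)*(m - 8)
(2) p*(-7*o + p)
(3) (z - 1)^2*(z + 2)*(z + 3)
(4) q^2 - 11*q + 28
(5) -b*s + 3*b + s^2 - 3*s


(1) = -5*b*m + 40*b + m^2 - 8*m
(2) = -7*o*p + p^2
(3) = z^4 + 3*z^3 - 3*z^2 - 7*z + 6
(4) = (q - 7)*(q - 4)
(5) = (-b + s)*(s - 3)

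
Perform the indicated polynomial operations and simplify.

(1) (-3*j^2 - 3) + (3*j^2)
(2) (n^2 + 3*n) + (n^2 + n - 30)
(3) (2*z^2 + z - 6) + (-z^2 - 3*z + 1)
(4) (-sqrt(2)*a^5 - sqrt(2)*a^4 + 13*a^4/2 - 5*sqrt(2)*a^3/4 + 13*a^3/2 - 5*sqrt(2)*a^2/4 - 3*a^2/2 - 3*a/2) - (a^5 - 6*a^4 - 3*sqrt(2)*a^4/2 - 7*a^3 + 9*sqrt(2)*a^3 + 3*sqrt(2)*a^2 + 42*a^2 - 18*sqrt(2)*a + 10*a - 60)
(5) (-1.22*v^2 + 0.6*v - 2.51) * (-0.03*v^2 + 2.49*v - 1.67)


(1) = -3
(2) = 2*n^2 + 4*n - 30
(3) = z^2 - 2*z - 5
(4) = -sqrt(2)*a^5 - a^5 + sqrt(2)*a^4/2 + 25*a^4/2 - 41*sqrt(2)*a^3/4 + 27*a^3/2 - 87*a^2/2 - 17*sqrt(2)*a^2/4 - 23*a/2 + 18*sqrt(2)*a + 60
(5) = 0.0366*v^4 - 3.0558*v^3 + 3.6067*v^2 - 7.2519*v + 4.1917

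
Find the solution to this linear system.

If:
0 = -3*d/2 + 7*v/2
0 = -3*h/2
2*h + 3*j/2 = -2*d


Then:
d = 7*v/3
h = 0
j = -28*v/9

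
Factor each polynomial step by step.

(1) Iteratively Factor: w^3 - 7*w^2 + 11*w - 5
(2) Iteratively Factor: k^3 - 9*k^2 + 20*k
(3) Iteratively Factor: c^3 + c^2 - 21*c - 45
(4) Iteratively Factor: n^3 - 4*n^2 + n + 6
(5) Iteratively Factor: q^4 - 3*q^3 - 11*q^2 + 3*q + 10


(1) = (w - 5)*(w^2 - 2*w + 1) = (w - 5)*(w - 1)*(w - 1)
(2) = (k)*(k^2 - 9*k + 20) = k*(k - 5)*(k - 4)
(3) = (c - 5)*(c^2 + 6*c + 9) = (c - 5)*(c + 3)*(c + 3)
(4) = (n + 1)*(n^2 - 5*n + 6) = (n - 2)*(n + 1)*(n - 3)
(5) = (q - 5)*(q^3 + 2*q^2 - q - 2) = (q - 5)*(q + 1)*(q^2 + q - 2) = (q - 5)*(q + 1)*(q + 2)*(q - 1)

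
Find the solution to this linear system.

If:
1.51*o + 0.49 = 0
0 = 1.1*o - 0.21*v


Then:
o = -0.32
v = -1.70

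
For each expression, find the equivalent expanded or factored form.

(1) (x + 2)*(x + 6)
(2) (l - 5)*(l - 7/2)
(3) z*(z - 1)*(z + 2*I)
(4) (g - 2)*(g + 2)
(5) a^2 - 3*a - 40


(1) = x^2 + 8*x + 12
(2) = l^2 - 17*l/2 + 35/2
(3) = z^3 - z^2 + 2*I*z^2 - 2*I*z
(4) = g^2 - 4
(5) = (a - 8)*(a + 5)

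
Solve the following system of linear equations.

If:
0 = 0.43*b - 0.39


Then:
b = 0.91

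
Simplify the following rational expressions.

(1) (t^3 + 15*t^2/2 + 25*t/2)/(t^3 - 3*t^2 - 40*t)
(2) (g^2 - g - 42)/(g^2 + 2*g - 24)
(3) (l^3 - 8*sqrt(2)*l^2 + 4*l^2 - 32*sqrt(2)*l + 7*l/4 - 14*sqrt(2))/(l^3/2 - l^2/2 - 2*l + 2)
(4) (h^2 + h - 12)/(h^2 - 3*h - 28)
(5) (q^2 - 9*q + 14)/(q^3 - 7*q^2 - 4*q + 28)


(1) = (2*t + 5)/(2*t - 16)
(2) = (g - 7)/(g - 4)
(3) = (8*l^3 + l^2*(32 - 64*sqrt(2)) + l*(14 - 256*sqrt(2)) - 112*sqrt(2))/(4*l^3 - 4*l^2 - 16*l + 16)
(4) = (h - 3)/(h - 7)
(5) = 1/(q + 2)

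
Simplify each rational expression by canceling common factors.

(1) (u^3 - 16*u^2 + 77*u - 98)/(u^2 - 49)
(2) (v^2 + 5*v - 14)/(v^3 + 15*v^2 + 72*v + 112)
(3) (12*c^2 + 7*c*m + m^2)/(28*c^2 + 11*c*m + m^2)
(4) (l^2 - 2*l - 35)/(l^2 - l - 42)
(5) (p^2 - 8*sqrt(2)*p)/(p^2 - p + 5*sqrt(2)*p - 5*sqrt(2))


(1) = (u^2 - 9*u + 14)/(u + 7)
(2) = (v - 2)/(v^2 + 8*v + 16)
(3) = (3*c + m)/(7*c + m)
(4) = (l + 5)/(l + 6)
(5) = (p^2 - 8*sqrt(2)*p)/(p^2 + p*(-1 + 5*sqrt(2)) - 5*sqrt(2))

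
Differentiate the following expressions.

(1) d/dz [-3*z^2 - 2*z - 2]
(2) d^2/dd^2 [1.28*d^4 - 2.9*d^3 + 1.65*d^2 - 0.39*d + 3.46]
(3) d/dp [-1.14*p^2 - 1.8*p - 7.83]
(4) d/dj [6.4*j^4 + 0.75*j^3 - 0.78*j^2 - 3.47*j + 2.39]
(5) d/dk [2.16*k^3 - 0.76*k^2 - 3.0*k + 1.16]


(1) = -6*z - 2
(2) = 15.36*d^2 - 17.4*d + 3.3
(3) = -2.28*p - 1.8
(4) = 25.6*j^3 + 2.25*j^2 - 1.56*j - 3.47
(5) = 6.48*k^2 - 1.52*k - 3.0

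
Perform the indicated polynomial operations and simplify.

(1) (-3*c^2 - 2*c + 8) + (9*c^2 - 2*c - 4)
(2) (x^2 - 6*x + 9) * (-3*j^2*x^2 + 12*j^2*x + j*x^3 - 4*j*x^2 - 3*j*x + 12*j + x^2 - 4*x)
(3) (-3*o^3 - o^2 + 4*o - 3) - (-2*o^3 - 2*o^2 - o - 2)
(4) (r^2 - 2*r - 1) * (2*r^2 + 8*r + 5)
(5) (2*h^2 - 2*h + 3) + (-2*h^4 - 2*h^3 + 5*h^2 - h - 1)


(1) = 6*c^2 - 4*c + 4
(2) = -3*j^2*x^4 + 30*j^2*x^3 - 99*j^2*x^2 + 108*j^2*x + j*x^5 - 10*j*x^4 + 30*j*x^3 - 6*j*x^2 - 99*j*x + 108*j + x^4 - 10*x^3 + 33*x^2 - 36*x
(3) = -o^3 + o^2 + 5*o - 1
(4) = 2*r^4 + 4*r^3 - 13*r^2 - 18*r - 5
(5) = -2*h^4 - 2*h^3 + 7*h^2 - 3*h + 2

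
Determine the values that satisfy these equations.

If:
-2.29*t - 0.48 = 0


Then:
t = -0.21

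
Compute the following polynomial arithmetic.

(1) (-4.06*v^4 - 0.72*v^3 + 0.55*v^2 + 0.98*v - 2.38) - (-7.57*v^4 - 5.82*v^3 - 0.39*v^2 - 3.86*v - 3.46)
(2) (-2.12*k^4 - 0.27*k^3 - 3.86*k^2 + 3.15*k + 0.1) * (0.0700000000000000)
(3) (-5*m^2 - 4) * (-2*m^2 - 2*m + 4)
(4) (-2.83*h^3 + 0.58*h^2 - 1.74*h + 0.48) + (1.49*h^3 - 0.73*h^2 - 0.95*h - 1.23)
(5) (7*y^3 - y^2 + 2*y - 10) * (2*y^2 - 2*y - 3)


(1) = 3.51*v^4 + 5.1*v^3 + 0.94*v^2 + 4.84*v + 1.08
(2) = -0.1484*k^4 - 0.0189*k^3 - 0.2702*k^2 + 0.2205*k + 0.007
(3) = 10*m^4 + 10*m^3 - 12*m^2 + 8*m - 16
(4) = -1.34*h^3 - 0.15*h^2 - 2.69*h - 0.75
(5) = 14*y^5 - 16*y^4 - 15*y^3 - 21*y^2 + 14*y + 30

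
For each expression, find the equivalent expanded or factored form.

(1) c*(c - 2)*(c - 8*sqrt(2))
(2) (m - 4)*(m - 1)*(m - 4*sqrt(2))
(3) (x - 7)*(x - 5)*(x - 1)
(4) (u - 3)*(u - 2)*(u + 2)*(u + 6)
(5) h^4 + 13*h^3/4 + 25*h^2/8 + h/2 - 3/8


(1) = c^3 - 8*sqrt(2)*c^2 - 2*c^2 + 16*sqrt(2)*c
(2) = m^3 - 4*sqrt(2)*m^2 - 5*m^2 + 4*m + 20*sqrt(2)*m - 16*sqrt(2)
(3) = x^3 - 13*x^2 + 47*x - 35
(4) = u^4 + 3*u^3 - 22*u^2 - 12*u + 72
(5) = (h - 1/4)*(h + 1)^2*(h + 3/2)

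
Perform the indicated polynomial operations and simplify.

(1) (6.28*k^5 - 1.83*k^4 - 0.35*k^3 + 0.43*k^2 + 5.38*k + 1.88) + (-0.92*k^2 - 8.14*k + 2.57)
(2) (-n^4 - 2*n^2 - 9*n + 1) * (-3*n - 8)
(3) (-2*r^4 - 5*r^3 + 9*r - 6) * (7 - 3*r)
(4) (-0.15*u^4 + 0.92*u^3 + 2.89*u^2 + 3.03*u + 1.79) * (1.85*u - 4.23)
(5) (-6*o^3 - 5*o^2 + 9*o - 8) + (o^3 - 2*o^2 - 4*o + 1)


(1) = 6.28*k^5 - 1.83*k^4 - 0.35*k^3 - 0.49*k^2 - 2.76*k + 4.45
(2) = 3*n^5 + 8*n^4 + 6*n^3 + 43*n^2 + 69*n - 8
(3) = 6*r^5 + r^4 - 35*r^3 - 27*r^2 + 81*r - 42
(4) = -0.2775*u^5 + 2.3365*u^4 + 1.4549*u^3 - 6.6192*u^2 - 9.5054*u - 7.5717
(5) = -5*o^3 - 7*o^2 + 5*o - 7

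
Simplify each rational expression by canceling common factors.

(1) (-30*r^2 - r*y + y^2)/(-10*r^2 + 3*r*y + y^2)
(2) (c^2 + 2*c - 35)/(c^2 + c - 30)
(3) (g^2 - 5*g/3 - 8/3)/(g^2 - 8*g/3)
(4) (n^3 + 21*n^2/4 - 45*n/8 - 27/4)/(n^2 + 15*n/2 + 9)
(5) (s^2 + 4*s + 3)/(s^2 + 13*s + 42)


(1) = (-6*r + y)/(-2*r + y)
(2) = (c + 7)/(c + 6)
(3) = (g + 1)/g
(4) = (8*n^2 - 6*n - 9)/(8*n + 12)
(5) = (s^2 + 4*s + 3)/(s^2 + 13*s + 42)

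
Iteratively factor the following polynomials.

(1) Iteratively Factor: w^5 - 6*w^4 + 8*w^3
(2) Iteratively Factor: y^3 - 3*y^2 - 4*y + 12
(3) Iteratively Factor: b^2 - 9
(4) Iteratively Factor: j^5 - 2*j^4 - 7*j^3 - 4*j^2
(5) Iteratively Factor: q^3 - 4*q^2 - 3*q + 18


(1) = (w)*(w^4 - 6*w^3 + 8*w^2) = w^2*(w^3 - 6*w^2 + 8*w) = w^2*(w - 2)*(w^2 - 4*w) = w^3*(w - 2)*(w - 4)
(2) = (y + 2)*(y^2 - 5*y + 6) = (y - 2)*(y + 2)*(y - 3)
(3) = (b - 3)*(b + 3)
(4) = (j)*(j^4 - 2*j^3 - 7*j^2 - 4*j) = j*(j + 1)*(j^3 - 3*j^2 - 4*j) = j*(j + 1)^2*(j^2 - 4*j) = j^2*(j + 1)^2*(j - 4)
(5) = (q - 3)*(q^2 - q - 6) = (q - 3)^2*(q + 2)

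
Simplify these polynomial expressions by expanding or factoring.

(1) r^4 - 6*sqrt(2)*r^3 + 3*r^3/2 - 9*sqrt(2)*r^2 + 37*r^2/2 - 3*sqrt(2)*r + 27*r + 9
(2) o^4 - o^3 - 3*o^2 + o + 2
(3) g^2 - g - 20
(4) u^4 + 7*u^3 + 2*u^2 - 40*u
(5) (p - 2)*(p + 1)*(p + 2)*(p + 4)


(1) = (r + 1/2)*(r + 1)*(r - 3*sqrt(2))^2
(2) = (o - 2)*(o - 1)*(o + 1)^2
(3) = (g - 5)*(g + 4)
(4) = u*(u - 2)*(u + 4)*(u + 5)
(5) = p^4 + 5*p^3 - 20*p - 16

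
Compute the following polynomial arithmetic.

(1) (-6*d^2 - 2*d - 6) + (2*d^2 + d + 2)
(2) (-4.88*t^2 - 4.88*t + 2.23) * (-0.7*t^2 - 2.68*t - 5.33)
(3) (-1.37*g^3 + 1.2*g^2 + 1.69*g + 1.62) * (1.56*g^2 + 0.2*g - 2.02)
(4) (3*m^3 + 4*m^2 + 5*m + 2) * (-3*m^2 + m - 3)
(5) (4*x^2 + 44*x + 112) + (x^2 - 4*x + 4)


(1) = -4*d^2 - d - 4
(2) = 3.416*t^4 + 16.4944*t^3 + 37.5278*t^2 + 20.034*t - 11.8859
(3) = -2.1372*g^5 + 1.598*g^4 + 5.6438*g^3 + 0.4412*g^2 - 3.0898*g - 3.2724
(4) = -9*m^5 - 9*m^4 - 20*m^3 - 13*m^2 - 13*m - 6
(5) = 5*x^2 + 40*x + 116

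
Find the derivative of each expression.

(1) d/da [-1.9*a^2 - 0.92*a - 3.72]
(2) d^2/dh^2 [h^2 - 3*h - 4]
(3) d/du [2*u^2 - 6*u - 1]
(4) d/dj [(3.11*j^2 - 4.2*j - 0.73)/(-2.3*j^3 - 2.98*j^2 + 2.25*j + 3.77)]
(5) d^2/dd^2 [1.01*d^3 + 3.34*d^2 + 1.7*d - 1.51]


(1) = -3.8*a - 0.92
(2) = 2
(3) = 4*u - 6
(4) = (7.153*j^4 - 19.32*j^3 - 10.5555*j^2 + 19.0986*j - 14.1915)/(5.29*j^6 + 13.708*j^5 - 1.4696*j^4 - 30.752*j^3 - 17.4067*j^2 + 16.965*j + 14.2129)
(5) = 6.06*d + 6.68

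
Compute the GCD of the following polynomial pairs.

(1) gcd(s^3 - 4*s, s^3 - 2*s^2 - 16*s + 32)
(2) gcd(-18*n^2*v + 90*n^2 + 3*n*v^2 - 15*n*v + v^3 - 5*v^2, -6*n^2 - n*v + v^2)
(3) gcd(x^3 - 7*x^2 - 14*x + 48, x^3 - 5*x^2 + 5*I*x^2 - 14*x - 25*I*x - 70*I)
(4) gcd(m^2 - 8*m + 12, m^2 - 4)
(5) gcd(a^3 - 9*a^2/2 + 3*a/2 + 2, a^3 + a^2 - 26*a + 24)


(1) = s - 2
(2) = gcd((-3*n + v)*(6*n + v)*(v - 5), (-3*n + v)*(2*n + v)) = -3*n + v
(3) = 1
(4) = gcd((m - 6)*(m - 2), (m - 2)*(m + 2)) = m - 2
(5) = a^2 - 5*a + 4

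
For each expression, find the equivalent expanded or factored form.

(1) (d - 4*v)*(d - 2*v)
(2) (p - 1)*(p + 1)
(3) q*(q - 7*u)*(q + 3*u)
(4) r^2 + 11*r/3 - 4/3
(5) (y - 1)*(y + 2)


(1) = d^2 - 6*d*v + 8*v^2
(2) = p^2 - 1
(3) = q^3 - 4*q^2*u - 21*q*u^2
(4) = (r - 1/3)*(r + 4)
(5) = y^2 + y - 2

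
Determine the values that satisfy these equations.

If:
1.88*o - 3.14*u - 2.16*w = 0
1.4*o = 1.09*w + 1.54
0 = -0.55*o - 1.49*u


Then:
o = -11.53
u = 4.25
w = -16.22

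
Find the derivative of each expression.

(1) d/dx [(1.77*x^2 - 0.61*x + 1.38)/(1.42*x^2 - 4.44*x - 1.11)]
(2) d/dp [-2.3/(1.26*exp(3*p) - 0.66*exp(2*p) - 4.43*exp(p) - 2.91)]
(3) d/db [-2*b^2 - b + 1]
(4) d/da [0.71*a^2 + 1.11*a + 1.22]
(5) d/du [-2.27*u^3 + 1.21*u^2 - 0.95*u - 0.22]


(1) = (-6.9926*x^2 - 7.8486*x + 6.8043)/(2.0164*x^4 - 12.6096*x^3 + 16.5612*x^2 + 9.8568*x + 1.2321)
(2) = (8.694*exp(2*p) - 3.036*exp(p) - 10.189)*exp(p)/(-1.26*exp(3*p) + 0.66*exp(2*p) + 4.43*exp(p) + 2.91)^2
(3) = -4*b - 1
(4) = 1.42*a + 1.11
(5) = -6.81*u^2 + 2.42*u - 0.95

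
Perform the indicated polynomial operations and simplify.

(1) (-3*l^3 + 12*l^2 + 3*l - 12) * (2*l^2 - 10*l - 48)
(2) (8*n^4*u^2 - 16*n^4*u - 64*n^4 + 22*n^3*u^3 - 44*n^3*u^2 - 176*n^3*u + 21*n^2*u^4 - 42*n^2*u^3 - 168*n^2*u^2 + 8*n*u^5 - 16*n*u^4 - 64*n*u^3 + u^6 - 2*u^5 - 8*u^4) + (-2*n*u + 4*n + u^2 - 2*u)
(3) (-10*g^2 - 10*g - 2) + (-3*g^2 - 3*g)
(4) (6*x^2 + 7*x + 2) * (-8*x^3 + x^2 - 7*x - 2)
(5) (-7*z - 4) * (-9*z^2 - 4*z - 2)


(1) = -6*l^5 + 54*l^4 + 30*l^3 - 630*l^2 - 24*l + 576
(2) = 8*n^4*u^2 - 16*n^4*u - 64*n^4 + 22*n^3*u^3 - 44*n^3*u^2 - 176*n^3*u + 21*n^2*u^4 - 42*n^2*u^3 - 168*n^2*u^2 + 8*n*u^5 - 16*n*u^4 - 64*n*u^3 - 2*n*u + 4*n + u^6 - 2*u^5 - 8*u^4 + u^2 - 2*u
(3) = -13*g^2 - 13*g - 2
(4) = -48*x^5 - 50*x^4 - 51*x^3 - 59*x^2 - 28*x - 4
(5) = 63*z^3 + 64*z^2 + 30*z + 8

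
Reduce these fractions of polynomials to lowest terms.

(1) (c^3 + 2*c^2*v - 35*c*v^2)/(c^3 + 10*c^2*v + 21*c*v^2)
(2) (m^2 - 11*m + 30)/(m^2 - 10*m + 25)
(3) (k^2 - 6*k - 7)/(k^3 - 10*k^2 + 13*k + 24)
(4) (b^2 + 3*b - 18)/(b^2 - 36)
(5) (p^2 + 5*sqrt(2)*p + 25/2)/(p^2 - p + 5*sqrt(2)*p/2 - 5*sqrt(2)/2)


(1) = (c - 5*v)/(c + 3*v)
(2) = (m - 6)/(m - 5)
(3) = (k - 7)/(k^2 - 11*k + 24)
(4) = (b - 3)/(b - 6)
(5) = (4*p + 10*sqrt(2))/(4*p - 4)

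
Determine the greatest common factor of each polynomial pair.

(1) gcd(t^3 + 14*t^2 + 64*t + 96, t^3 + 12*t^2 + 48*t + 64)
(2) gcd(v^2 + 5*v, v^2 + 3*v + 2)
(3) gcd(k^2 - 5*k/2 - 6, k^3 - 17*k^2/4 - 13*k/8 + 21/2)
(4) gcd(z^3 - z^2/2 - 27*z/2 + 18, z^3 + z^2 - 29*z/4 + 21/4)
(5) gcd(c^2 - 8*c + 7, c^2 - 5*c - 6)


(1) = gcd((t + 4)^2*(t + 6), (t + 4)^3) = t^2 + 8*t + 16
(2) = 1
(3) = gcd((k - 4)*(k + 3/2), (k - 4)*(k - 7/4)*(k + 3/2)) = k^2 - 5*k/2 - 6
(4) = z - 3/2
(5) = gcd((c - 7)*(c - 1), (c - 6)*(c + 1)) = 1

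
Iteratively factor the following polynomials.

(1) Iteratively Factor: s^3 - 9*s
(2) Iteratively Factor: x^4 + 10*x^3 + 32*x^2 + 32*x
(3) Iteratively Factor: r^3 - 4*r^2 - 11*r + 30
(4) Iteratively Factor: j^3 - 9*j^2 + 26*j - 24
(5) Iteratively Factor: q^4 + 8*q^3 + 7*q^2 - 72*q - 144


(1) = (s - 3)*(s^2 + 3*s) = (s - 3)*(s + 3)*(s)
(2) = (x + 4)*(x^3 + 6*x^2 + 8*x) = x*(x + 4)*(x^2 + 6*x + 8) = x*(x + 2)*(x + 4)*(x + 4)
(3) = (r - 5)*(r^2 + r - 6) = (r - 5)*(r - 2)*(r + 3)
(4) = (j - 3)*(j^2 - 6*j + 8) = (j - 4)*(j - 3)*(j - 2)
(5) = (q + 4)*(q^3 + 4*q^2 - 9*q - 36) = (q - 3)*(q + 4)*(q^2 + 7*q + 12) = (q - 3)*(q + 3)*(q + 4)*(q + 4)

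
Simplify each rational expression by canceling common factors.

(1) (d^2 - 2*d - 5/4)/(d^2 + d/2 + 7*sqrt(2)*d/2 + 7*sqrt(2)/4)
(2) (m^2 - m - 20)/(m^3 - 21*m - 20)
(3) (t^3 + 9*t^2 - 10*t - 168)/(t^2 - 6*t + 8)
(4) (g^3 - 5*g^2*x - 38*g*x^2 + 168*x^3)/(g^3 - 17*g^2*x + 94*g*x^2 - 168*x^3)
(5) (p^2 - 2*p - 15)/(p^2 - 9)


(1) = (16*d - 40)/(16*d + 56*sqrt(2))
(2) = 1/(m + 1)
(3) = (t^2 + 13*t + 42)/(t - 2)
(4) = (-g - 6*x)/(-g + 6*x)
(5) = (p - 5)/(p - 3)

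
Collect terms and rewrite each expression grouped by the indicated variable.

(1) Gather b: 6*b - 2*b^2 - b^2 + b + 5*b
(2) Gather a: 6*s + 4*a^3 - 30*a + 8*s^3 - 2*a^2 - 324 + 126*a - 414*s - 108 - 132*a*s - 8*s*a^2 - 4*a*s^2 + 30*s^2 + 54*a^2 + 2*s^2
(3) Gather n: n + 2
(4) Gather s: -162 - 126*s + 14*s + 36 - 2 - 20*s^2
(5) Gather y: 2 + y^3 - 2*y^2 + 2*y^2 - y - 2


(1) = -3*b^2 + 12*b
(2) = 4*a^3 + a^2*(52 - 8*s) + a*(-4*s^2 - 132*s + 96) + 8*s^3 + 32*s^2 - 408*s - 432
(3) = n + 2
(4) = -20*s^2 - 112*s - 128
(5) = y^3 - y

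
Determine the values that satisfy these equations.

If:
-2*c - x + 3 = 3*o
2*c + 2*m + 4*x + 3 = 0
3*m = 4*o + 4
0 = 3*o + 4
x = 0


Then:
No Solution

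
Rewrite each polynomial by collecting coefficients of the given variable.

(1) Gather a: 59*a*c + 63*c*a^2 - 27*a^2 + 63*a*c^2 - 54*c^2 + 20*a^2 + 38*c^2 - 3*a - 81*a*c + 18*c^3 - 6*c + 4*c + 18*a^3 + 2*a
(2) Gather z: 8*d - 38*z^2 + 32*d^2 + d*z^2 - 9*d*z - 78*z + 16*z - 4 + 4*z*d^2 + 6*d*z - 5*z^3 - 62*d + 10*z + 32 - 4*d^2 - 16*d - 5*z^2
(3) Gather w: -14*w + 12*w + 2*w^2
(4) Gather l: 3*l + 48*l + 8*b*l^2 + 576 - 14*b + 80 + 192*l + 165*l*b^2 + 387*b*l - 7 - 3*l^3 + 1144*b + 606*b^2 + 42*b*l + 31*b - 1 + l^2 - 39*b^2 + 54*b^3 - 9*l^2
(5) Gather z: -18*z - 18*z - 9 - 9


(1) = 18*a^3 + a^2*(63*c - 7) + a*(63*c^2 - 22*c - 1) + 18*c^3 - 16*c^2 - 2*c
(2) = 28*d^2 - 70*d - 5*z^3 + z^2*(d - 43) + z*(4*d^2 - 3*d - 52) + 28
(3) = 2*w^2 - 2*w
(4) = 54*b^3 + 567*b^2 + 1161*b - 3*l^3 + l^2*(8*b - 8) + l*(165*b^2 + 429*b + 243) + 648
(5) = -36*z - 18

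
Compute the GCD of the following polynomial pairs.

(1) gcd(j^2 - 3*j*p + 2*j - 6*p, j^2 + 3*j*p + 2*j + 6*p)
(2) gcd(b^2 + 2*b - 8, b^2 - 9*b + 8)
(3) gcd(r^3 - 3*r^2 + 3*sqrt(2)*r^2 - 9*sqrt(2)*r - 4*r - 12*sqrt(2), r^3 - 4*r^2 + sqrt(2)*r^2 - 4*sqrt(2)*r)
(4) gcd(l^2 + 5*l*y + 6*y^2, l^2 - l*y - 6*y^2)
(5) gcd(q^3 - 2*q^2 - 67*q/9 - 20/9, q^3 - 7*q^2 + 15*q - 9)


(1) = gcd((j + 2)*(j - 3*p), (j + 2)*(j + 3*p)) = j + 2
(2) = 1
(3) = r - 4
(4) = gcd((l + 2*y)*(l + 3*y), (l - 3*y)*(l + 2*y)) = l + 2*y
(5) = gcd((q - 4)*(q + 1/3)*(q + 5/3), (q - 3)^2*(q - 1)) = 1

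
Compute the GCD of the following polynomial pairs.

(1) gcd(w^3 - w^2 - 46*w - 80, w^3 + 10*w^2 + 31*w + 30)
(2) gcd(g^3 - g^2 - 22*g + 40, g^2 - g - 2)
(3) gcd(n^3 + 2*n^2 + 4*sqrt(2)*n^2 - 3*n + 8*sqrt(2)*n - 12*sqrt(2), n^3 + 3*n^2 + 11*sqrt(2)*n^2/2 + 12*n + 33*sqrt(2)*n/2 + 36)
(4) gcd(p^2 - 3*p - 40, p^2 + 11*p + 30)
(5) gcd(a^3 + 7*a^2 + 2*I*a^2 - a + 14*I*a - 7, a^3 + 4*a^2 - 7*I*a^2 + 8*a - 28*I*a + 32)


(1) = gcd((w - 8)*(w + 2)*(w + 5), (w + 2)*(w + 3)*(w + 5)) = w^2 + 7*w + 10
(2) = gcd((g - 4)*(g - 2)*(g + 5), (g - 2)*(g + 1)) = g - 2
(3) = n^2 + n*(3 + 4*sqrt(2)) + 12*sqrt(2)
(4) = p + 5
(5) = a + I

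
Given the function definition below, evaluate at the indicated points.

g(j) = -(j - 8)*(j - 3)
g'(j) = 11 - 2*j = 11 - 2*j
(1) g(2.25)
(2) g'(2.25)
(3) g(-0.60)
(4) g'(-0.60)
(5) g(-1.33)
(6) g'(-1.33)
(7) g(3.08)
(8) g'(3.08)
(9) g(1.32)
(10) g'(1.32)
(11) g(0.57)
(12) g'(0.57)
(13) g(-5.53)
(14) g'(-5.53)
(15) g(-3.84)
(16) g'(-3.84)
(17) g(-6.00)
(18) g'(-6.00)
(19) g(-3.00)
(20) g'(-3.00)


(1) = -4.31
(2) = 6.50
(3) = -30.96
(4) = 12.20
(5) = -40.40
(6) = 13.66
(7) = 0.39
(8) = 4.84
(9) = -11.22
(10) = 8.36
(11) = -18.05
(12) = 9.86
(13) = -115.41
(14) = 22.06
(15) = -80.99
(16) = 18.68
(17) = -126.00
(18) = 23.00
(19) = -66.00
(20) = 17.00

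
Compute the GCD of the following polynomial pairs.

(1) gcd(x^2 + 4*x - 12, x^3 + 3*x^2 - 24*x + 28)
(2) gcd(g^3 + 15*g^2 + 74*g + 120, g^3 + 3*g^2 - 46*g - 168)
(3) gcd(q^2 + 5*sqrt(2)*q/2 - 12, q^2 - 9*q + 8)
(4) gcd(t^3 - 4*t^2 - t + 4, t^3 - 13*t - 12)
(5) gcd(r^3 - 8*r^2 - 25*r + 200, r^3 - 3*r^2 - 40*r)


(1) = x - 2
(2) = gcd((g + 4)*(g + 5)*(g + 6), (g - 7)*(g + 4)*(g + 6)) = g^2 + 10*g + 24
(3) = gcd((q - 3*sqrt(2)/2)*(q + 4*sqrt(2)), (q - 8)*(q - 1)) = 1
(4) = gcd((t - 4)*(t - 1)*(t + 1), (t - 4)*(t + 1)*(t + 3)) = t^2 - 3*t - 4
(5) = r^2 - 3*r - 40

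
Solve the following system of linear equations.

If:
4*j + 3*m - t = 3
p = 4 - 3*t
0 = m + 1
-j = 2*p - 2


Then:
j = 42/23
m = -1
p = 2/23
t = 30/23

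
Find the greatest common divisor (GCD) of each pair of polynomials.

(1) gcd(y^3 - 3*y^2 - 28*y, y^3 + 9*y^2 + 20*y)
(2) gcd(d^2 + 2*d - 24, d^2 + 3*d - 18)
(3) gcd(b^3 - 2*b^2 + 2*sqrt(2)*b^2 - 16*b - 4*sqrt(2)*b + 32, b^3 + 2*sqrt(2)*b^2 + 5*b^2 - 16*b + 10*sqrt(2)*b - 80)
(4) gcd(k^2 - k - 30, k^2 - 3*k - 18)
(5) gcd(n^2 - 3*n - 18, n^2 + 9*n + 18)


(1) = gcd(y*(y - 7)*(y + 4), y*(y + 4)*(y + 5)) = y^2 + 4*y
(2) = d + 6
(3) = b^2 + 2*sqrt(2)*b - 16
(4) = k - 6
(5) = gcd((n - 6)*(n + 3), (n + 3)*(n + 6)) = n + 3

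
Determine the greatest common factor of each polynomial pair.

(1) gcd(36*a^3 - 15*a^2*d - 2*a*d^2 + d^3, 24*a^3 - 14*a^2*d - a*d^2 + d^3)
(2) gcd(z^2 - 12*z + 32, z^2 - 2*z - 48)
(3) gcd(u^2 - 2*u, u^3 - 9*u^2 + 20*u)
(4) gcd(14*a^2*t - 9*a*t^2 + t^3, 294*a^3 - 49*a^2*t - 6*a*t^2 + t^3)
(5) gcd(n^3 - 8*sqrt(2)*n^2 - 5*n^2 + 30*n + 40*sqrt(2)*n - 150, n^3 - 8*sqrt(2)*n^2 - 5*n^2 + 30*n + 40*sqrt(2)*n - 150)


(1) = 12*a^2 - a*d - d^2
(2) = gcd((z - 8)*(z - 4), (z - 8)*(z + 6)) = z - 8
(3) = u
(4) = -7*a + t
(5) = n^3 + n^2*(-8*sqrt(2) - 5) + n*(30 + 40*sqrt(2)) - 150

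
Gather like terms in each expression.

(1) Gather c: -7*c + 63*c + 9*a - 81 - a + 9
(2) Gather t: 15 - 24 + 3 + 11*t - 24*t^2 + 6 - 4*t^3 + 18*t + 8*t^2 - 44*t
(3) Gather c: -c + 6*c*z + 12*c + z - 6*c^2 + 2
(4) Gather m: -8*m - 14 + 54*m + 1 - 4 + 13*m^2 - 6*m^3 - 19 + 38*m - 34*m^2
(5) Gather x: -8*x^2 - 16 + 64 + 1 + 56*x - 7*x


(1) = 8*a + 56*c - 72
(2) = -4*t^3 - 16*t^2 - 15*t
(3) = -6*c^2 + c*(6*z + 11) + z + 2
(4) = -6*m^3 - 21*m^2 + 84*m - 36
(5) = -8*x^2 + 49*x + 49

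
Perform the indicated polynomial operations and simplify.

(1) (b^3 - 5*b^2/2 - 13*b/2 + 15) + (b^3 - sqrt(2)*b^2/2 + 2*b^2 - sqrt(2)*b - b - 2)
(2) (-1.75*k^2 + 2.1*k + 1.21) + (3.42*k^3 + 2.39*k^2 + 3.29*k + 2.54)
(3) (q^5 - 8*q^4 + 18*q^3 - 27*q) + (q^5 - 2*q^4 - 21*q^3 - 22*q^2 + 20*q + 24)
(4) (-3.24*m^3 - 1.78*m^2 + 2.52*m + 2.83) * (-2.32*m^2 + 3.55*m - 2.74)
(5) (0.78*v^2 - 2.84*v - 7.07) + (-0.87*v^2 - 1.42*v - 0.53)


(1) = 2*b^3 - sqrt(2)*b^2/2 - b^2/2 - 15*b/2 - sqrt(2)*b + 13
(2) = 3.42*k^3 + 0.64*k^2 + 5.39*k + 3.75
(3) = 2*q^5 - 10*q^4 - 3*q^3 - 22*q^2 - 7*q + 24
(4) = 7.5168*m^5 - 7.3724*m^4 - 3.2878*m^3 + 7.2576*m^2 + 3.1417*m - 7.7542
(5) = -0.09*v^2 - 4.26*v - 7.6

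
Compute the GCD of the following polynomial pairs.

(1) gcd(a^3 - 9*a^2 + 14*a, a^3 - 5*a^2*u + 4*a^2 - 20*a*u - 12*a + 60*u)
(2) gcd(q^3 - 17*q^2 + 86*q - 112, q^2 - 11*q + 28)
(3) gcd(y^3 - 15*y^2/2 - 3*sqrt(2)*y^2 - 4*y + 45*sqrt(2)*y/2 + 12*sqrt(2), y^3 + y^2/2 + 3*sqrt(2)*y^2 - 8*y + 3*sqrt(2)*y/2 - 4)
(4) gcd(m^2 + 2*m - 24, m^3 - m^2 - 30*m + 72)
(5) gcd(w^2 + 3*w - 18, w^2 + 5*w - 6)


(1) = gcd(a*(a - 7)*(a - 2), (a - 2)*(a + 6)*(a - 5*u)) = a - 2
(2) = gcd((q - 8)*(q - 7)*(q - 2), (q - 7)*(q - 4)) = q - 7
(3) = y + 1/2
(4) = gcd((m - 4)*(m + 6), (m - 4)*(m - 3)*(m + 6)) = m^2 + 2*m - 24
(5) = w + 6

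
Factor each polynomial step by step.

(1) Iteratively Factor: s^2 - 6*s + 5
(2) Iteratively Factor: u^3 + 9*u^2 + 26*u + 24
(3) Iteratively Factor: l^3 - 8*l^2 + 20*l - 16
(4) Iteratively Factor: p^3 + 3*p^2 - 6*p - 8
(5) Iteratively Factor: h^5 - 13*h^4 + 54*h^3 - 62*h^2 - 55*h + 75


(1) = (s - 1)*(s - 5)
(2) = (u + 4)*(u^2 + 5*u + 6) = (u + 3)*(u + 4)*(u + 2)
(3) = (l - 4)*(l^2 - 4*l + 4) = (l - 4)*(l - 2)*(l - 2)
(4) = (p + 4)*(p^2 - p - 2) = (p - 2)*(p + 4)*(p + 1)
(5) = (h - 1)*(h^4 - 12*h^3 + 42*h^2 - 20*h - 75) = (h - 1)*(h + 1)*(h^3 - 13*h^2 + 55*h - 75) = (h - 5)*(h - 1)*(h + 1)*(h^2 - 8*h + 15) = (h - 5)*(h - 3)*(h - 1)*(h + 1)*(h - 5)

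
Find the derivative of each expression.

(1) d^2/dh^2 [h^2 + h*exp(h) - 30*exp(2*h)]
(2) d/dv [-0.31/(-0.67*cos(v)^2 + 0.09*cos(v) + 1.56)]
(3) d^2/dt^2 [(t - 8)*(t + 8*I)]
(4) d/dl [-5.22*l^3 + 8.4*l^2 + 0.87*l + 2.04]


(1) = h*exp(h) - 120*exp(2*h) + 2*exp(h) + 2
(2) = (0.4154*cos(v) - 0.0279)*sin(v)/(-0.67*cos(v)^2 + 0.09*cos(v) + 1.56)^2
(3) = 2
(4) = -15.66*l^2 + 16.8*l + 0.87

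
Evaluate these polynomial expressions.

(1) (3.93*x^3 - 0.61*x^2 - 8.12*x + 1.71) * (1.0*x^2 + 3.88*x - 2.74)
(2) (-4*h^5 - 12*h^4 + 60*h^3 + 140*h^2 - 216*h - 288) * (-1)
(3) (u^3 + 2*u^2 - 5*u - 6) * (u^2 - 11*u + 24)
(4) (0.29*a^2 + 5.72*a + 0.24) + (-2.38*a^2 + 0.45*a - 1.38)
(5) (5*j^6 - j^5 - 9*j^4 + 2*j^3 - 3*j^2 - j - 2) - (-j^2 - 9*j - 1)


(1) = 3.93*x^5 + 14.6384*x^4 - 21.255*x^3 - 28.1242*x^2 + 28.8836*x - 4.6854
(2) = 4*h^5 + 12*h^4 - 60*h^3 - 140*h^2 + 216*h + 288
(3) = u^5 - 9*u^4 - 3*u^3 + 97*u^2 - 54*u - 144
(4) = -2.09*a^2 + 6.17*a - 1.14
(5) = 5*j^6 - j^5 - 9*j^4 + 2*j^3 - 2*j^2 + 8*j - 1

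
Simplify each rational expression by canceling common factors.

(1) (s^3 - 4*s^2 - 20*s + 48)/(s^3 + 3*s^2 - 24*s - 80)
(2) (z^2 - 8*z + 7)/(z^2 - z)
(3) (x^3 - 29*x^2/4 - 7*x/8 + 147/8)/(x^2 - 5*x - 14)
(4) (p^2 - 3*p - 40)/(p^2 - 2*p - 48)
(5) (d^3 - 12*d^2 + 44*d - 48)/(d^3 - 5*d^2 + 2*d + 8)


(1) = (s^2 - 8*s + 12)/(s^2 - s - 20)
(2) = (z - 7)/z
(3) = (8*x^2 - 2*x - 21)/(8*x + 16)
(4) = (p + 5)/(p + 6)
(5) = (d - 6)/(d + 1)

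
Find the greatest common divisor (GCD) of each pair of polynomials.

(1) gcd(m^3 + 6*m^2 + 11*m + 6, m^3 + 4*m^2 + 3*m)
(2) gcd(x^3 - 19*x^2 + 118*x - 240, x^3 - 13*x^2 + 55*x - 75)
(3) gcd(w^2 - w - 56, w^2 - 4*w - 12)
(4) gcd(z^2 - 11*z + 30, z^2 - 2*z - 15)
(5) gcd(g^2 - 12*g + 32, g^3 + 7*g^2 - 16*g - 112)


(1) = m^2 + 4*m + 3
(2) = x - 5
(3) = 1
(4) = z - 5
(5) = g - 4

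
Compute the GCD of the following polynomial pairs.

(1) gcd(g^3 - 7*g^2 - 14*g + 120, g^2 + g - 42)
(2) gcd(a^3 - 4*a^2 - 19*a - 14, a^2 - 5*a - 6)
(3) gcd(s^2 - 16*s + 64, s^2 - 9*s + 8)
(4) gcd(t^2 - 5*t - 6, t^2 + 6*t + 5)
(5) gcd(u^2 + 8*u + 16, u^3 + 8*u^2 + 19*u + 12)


(1) = gcd((g - 6)*(g - 5)*(g + 4), (g - 6)*(g + 7)) = g - 6
(2) = a + 1
(3) = gcd((s - 8)^2, (s - 8)*(s - 1)) = s - 8
(4) = t + 1
(5) = gcd((u + 4)^2, (u + 1)*(u + 3)*(u + 4)) = u + 4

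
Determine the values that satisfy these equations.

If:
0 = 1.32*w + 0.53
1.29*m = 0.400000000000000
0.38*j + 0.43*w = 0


Then:
j = 0.45
m = 0.31
w = -0.40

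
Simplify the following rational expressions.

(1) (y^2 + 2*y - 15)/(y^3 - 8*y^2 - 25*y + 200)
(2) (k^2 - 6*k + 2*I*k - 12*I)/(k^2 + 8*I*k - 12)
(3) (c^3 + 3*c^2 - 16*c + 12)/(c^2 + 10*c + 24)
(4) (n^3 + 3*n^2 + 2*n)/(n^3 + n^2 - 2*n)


(1) = (y - 3)/(y^2 - 13*y + 40)
(2) = (k - 6)/(k + 6*I)
(3) = (c^2 - 3*c + 2)/(c + 4)
(4) = (n + 1)/(n - 1)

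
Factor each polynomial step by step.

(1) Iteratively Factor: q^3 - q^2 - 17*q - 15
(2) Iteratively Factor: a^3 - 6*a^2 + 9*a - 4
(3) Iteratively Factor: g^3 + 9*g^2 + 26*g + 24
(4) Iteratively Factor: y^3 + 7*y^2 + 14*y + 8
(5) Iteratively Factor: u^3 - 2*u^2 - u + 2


(1) = (q + 1)*(q^2 - 2*q - 15) = (q + 1)*(q + 3)*(q - 5)
(2) = (a - 4)*(a^2 - 2*a + 1) = (a - 4)*(a - 1)*(a - 1)
(3) = (g + 3)*(g^2 + 6*g + 8) = (g + 2)*(g + 3)*(g + 4)
(4) = (y + 4)*(y^2 + 3*y + 2) = (y + 2)*(y + 4)*(y + 1)
(5) = (u - 1)*(u^2 - u - 2) = (u - 1)*(u + 1)*(u - 2)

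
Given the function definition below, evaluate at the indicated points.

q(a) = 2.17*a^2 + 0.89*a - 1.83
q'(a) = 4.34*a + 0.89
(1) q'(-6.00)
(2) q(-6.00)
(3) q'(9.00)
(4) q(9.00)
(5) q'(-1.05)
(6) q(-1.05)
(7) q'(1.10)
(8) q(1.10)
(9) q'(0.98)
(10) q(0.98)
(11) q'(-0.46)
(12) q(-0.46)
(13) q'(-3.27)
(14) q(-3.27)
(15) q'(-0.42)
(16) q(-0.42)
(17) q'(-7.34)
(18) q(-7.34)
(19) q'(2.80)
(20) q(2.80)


(1) = -25.15
(2) = 70.95
(3) = 39.95
(4) = 181.95
(5) = -3.67
(6) = -0.37
(7) = 5.66
(8) = 1.77
(9) = 5.14
(10) = 1.13
(11) = -1.11
(12) = -1.78
(13) = -13.30
(14) = 18.46
(15) = -0.93
(16) = -1.82
(17) = -30.97
(18) = 108.55
(19) = 13.04
(20) = 17.67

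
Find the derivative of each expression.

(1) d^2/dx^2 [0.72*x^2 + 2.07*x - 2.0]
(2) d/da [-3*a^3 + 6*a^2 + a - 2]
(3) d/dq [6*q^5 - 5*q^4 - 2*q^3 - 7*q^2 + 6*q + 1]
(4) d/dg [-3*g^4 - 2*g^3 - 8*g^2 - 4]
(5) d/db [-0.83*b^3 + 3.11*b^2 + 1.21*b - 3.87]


(1) = 1.44000000000000
(2) = -9*a^2 + 12*a + 1
(3) = 30*q^4 - 20*q^3 - 6*q^2 - 14*q + 6
(4) = 2*g*(-6*g^2 - 3*g - 8)
(5) = -2.49*b^2 + 6.22*b + 1.21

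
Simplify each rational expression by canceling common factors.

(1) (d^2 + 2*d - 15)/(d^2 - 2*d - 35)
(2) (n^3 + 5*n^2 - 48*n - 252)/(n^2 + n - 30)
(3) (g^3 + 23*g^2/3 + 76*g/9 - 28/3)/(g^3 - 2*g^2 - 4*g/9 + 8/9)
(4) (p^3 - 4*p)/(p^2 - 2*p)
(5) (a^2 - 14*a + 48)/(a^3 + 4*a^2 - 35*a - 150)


(1) = (d - 3)/(d - 7)
(2) = (n^2 - n - 42)/(n - 5)
(3) = (3*g^2 + 25*g + 42)/(3*g^2 - 4*g - 4)
(4) = p + 2
(5) = (a - 8)/(a^2 + 10*a + 25)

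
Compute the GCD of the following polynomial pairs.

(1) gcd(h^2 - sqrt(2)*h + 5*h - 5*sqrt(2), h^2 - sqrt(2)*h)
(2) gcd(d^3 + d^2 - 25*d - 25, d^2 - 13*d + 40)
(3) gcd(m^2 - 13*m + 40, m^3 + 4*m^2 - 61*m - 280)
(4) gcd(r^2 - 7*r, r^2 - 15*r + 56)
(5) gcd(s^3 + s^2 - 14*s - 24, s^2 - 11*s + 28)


(1) = h - sqrt(2)
(2) = d - 5
(3) = gcd((m - 8)*(m - 5), (m - 8)*(m + 5)*(m + 7)) = m - 8
(4) = r - 7
(5) = s - 4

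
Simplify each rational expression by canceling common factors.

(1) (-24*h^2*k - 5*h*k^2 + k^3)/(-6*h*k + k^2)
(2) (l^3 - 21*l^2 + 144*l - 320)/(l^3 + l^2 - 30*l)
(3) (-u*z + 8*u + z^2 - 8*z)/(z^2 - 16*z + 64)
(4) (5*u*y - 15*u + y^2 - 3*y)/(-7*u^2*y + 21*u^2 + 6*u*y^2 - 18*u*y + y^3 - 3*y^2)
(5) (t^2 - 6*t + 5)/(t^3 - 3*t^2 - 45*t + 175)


(1) = (24*h^2 + 5*h*k - k^2)/(6*h - k)
(2) = (l^2 - 16*l + 64)/(l^2 + 6*l)
(3) = (-u + z)/(z - 8)
(4) = (5*u + y)/(-7*u^2 + 6*u*y + y^2)
(5) = (t - 1)/(t^2 + 2*t - 35)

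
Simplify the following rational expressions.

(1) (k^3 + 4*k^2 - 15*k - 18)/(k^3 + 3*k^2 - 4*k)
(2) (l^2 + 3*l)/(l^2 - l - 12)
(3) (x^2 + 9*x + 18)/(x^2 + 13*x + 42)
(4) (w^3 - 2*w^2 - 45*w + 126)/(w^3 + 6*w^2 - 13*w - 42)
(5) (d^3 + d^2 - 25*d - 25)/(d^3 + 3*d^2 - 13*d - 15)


(1) = (k^3 + 4*k^2 - 15*k - 18)/(k^3 + 3*k^2 - 4*k)
(2) = l/(l - 4)
(3) = (x + 3)/(x + 7)
(4) = (w - 6)/(w + 2)
(5) = (d - 5)/(d - 3)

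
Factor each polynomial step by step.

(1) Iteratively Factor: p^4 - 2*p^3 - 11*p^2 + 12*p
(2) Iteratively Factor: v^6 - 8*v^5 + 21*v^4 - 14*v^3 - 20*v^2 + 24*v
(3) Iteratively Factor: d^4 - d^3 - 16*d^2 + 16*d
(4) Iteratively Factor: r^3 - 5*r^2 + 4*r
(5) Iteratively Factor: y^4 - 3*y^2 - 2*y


(1) = (p - 4)*(p^3 + 2*p^2 - 3*p) = (p - 4)*(p - 1)*(p^2 + 3*p) = p*(p - 4)*(p - 1)*(p + 3)
(2) = (v - 3)*(v^5 - 5*v^4 + 6*v^3 + 4*v^2 - 8*v) = (v - 3)*(v + 1)*(v^4 - 6*v^3 + 12*v^2 - 8*v) = (v - 3)*(v - 2)*(v + 1)*(v^3 - 4*v^2 + 4*v) = v*(v - 3)*(v - 2)*(v + 1)*(v^2 - 4*v + 4) = v*(v - 3)*(v - 2)^2*(v + 1)*(v - 2)
(3) = (d - 4)*(d^3 + 3*d^2 - 4*d) = (d - 4)*(d + 4)*(d^2 - d) = d*(d - 4)*(d + 4)*(d - 1)
(4) = (r - 4)*(r^2 - r) = (r - 4)*(r - 1)*(r)
(5) = (y - 2)*(y^3 + 2*y^2 + y) = (y - 2)*(y + 1)*(y^2 + y) = y*(y - 2)*(y + 1)*(y + 1)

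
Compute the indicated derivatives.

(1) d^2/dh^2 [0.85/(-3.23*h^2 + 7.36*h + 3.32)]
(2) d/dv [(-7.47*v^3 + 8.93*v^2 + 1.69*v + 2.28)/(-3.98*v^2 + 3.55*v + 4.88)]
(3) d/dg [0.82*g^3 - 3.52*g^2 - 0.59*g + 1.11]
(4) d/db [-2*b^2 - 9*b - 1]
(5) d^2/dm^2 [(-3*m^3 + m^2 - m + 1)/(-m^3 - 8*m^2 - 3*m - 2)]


(1) = (-17.73593*h^2 + 40.41376*h + 0.85*(6.46*h - 7.36)*(12.92*h - 14.72) + 18.23012)/(-3.23*h^2 + 7.36*h + 3.32)^3
(2) = (29.7306*v^4 - 53.037*v^3 - 70.9331*v^2 + 105.3056*v + 0.1532)/(15.8404*v^4 - 28.258*v^3 - 26.2423*v^2 + 34.648*v + 23.8144)
(3) = 2.46*g^2 - 7.04*g - 0.59
(4) = -4*b - 9
(5) = 2*(-25*m^6 - 24*m^5 - 9*m^4 + 14*m^3 - 111*m^2 - 78*m - 3)/(m^9 + 24*m^8 + 201*m^7 + 662*m^6 + 699*m^5 + 636*m^4 + 327*m^3 + 150*m^2 + 36*m + 8)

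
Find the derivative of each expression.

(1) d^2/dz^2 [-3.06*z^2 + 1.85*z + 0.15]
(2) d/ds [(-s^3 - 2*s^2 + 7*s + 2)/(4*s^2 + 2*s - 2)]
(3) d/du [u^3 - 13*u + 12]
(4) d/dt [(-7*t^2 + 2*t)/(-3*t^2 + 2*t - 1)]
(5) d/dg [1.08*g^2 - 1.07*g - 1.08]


(1) = -6.12000000000000
(2) = (-2*s^4 - 2*s^3 - 13*s^2 - 4*s - 9)/(2*(4*s^4 + 4*s^3 - 3*s^2 - 2*s + 1))
(3) = 3*u^2 - 13
(4) = 2*(-4*t^2 + 7*t - 1)/(9*t^4 - 12*t^3 + 10*t^2 - 4*t + 1)
(5) = 2.16*g - 1.07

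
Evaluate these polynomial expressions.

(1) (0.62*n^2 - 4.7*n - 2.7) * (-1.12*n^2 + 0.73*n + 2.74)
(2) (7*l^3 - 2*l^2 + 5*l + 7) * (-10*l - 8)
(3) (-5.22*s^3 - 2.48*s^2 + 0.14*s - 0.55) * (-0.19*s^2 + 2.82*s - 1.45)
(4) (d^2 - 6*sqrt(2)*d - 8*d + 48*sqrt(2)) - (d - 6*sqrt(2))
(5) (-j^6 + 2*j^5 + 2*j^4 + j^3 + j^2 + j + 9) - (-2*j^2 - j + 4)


(1) = -0.6944*n^4 + 5.7166*n^3 + 1.2918*n^2 - 14.849*n - 7.398
(2) = -70*l^4 - 36*l^3 - 34*l^2 - 110*l - 56
(3) = 0.9918*s^5 - 14.2492*s^4 + 0.5488*s^3 + 4.0953*s^2 - 1.754*s + 0.7975
(4) = d^2 - 9*d - 6*sqrt(2)*d + 54*sqrt(2)
(5) = -j^6 + 2*j^5 + 2*j^4 + j^3 + 3*j^2 + 2*j + 5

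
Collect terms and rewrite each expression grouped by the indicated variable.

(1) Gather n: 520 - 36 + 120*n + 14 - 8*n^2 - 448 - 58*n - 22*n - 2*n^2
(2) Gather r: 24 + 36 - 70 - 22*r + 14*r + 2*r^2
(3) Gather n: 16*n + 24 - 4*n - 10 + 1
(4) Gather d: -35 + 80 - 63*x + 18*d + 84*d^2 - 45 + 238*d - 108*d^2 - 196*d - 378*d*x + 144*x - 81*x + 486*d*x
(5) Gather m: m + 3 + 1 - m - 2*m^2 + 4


(1) = -10*n^2 + 40*n + 50
(2) = 2*r^2 - 8*r - 10
(3) = 12*n + 15
(4) = -24*d^2 + d*(108*x + 60)
(5) = 8 - 2*m^2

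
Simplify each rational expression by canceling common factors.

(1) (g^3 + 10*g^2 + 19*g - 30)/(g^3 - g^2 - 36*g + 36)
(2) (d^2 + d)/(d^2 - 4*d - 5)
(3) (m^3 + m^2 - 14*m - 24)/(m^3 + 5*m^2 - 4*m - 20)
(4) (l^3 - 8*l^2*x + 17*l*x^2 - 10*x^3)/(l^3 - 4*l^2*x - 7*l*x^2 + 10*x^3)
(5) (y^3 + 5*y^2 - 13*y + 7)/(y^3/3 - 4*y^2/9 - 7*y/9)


(1) = (g + 5)/(g - 6)
(2) = d/(d - 5)
(3) = (m^2 - m - 12)/(m^2 + 3*m - 10)
(4) = (l - 2*x)/(l + 2*x)
(5) = (9*y^3 + 45*y^2 - 117*y + 63)/(3*y^3 - 4*y^2 - 7*y)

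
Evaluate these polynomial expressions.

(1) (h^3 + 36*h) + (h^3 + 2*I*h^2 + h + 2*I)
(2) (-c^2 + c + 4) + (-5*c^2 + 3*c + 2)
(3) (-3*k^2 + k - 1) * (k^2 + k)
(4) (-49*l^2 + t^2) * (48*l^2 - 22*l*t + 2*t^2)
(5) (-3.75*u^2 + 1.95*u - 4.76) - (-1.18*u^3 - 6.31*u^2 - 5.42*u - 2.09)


(1) = 2*h^3 + 2*I*h^2 + 37*h + 2*I
(2) = -6*c^2 + 4*c + 6
(3) = -3*k^4 - 2*k^3 - k
(4) = -2352*l^4 + 1078*l^3*t - 50*l^2*t^2 - 22*l*t^3 + 2*t^4
(5) = 1.18*u^3 + 2.56*u^2 + 7.37*u - 2.67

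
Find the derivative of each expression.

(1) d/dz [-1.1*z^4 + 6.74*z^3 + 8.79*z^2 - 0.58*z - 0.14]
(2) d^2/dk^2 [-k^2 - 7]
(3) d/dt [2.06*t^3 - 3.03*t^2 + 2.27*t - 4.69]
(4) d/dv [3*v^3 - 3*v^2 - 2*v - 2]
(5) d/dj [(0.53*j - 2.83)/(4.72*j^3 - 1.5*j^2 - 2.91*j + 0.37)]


(1) = -4.4*z^3 + 20.22*z^2 + 17.58*z - 0.58
(2) = -2
(3) = 6.18*t^2 - 6.06*t + 2.27
(4) = 9*v^2 - 6*v - 2
(5) = (-5.0032*j^3 + 40.8678*j^2 - 8.49*j - 8.0392)/(22.2784*j^6 - 14.16*j^5 - 25.2204*j^4 + 12.2228*j^3 + 7.3581*j^2 - 2.1534*j + 0.1369)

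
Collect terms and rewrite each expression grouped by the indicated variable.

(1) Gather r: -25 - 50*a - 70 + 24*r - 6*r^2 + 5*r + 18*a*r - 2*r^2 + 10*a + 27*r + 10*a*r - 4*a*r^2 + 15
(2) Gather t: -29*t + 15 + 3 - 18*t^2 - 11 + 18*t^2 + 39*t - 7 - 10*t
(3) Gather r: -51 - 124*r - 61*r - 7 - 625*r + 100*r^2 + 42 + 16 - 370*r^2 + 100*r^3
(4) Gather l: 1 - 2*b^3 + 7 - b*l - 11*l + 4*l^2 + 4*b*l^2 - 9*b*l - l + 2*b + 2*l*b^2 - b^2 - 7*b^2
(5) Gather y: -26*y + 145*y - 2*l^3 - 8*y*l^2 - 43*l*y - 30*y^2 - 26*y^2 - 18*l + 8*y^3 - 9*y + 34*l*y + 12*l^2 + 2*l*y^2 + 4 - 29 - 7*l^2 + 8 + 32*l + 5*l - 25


(1) = -40*a + r^2*(-4*a - 8) + r*(28*a + 56) - 80
(2) = 0
(3) = 100*r^3 - 270*r^2 - 810*r
(4) = -2*b^3 - 8*b^2 + 2*b + l^2*(4*b + 4) + l*(2*b^2 - 10*b - 12) + 8
(5) = -2*l^3 + 5*l^2 + 19*l + 8*y^3 + y^2*(2*l - 56) + y*(-8*l^2 - 9*l + 110) - 42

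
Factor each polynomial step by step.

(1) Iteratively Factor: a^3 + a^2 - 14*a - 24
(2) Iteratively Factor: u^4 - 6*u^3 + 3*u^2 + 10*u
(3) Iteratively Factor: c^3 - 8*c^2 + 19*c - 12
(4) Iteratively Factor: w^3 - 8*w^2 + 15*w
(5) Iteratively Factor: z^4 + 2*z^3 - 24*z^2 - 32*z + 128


(1) = (a + 2)*(a^2 - a - 12) = (a + 2)*(a + 3)*(a - 4)
(2) = (u - 2)*(u^3 - 4*u^2 - 5*u) = u*(u - 2)*(u^2 - 4*u - 5) = u*(u - 2)*(u + 1)*(u - 5)
(3) = (c - 4)*(c^2 - 4*c + 3) = (c - 4)*(c - 1)*(c - 3)
(4) = (w)*(w^2 - 8*w + 15) = w*(w - 3)*(w - 5)
(5) = (z - 4)*(z^3 + 6*z^2 - 32) = (z - 4)*(z + 4)*(z^2 + 2*z - 8) = (z - 4)*(z + 4)^2*(z - 2)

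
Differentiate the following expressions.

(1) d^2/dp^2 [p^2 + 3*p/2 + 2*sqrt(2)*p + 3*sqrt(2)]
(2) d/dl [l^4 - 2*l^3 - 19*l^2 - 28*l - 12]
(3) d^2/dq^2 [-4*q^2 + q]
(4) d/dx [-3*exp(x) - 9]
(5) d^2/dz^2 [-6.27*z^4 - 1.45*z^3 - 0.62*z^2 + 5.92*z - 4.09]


(1) = 2
(2) = 4*l^3 - 6*l^2 - 38*l - 28
(3) = -8
(4) = -3*exp(x)
(5) = -75.24*z^2 - 8.7*z - 1.24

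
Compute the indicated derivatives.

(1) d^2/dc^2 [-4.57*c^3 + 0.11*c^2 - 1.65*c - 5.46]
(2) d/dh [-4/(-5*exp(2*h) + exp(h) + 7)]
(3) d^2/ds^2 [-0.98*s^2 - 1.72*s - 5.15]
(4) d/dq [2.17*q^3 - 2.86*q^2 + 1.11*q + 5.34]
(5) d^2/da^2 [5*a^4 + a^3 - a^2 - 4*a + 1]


(1) = 0.22 - 27.42*c
(2) = (4 - 40*exp(h))*exp(h)/(-5*exp(2*h) + exp(h) + 7)^2
(3) = -1.96000000000000
(4) = 6.51*q^2 - 5.72*q + 1.11
(5) = 60*a^2 + 6*a - 2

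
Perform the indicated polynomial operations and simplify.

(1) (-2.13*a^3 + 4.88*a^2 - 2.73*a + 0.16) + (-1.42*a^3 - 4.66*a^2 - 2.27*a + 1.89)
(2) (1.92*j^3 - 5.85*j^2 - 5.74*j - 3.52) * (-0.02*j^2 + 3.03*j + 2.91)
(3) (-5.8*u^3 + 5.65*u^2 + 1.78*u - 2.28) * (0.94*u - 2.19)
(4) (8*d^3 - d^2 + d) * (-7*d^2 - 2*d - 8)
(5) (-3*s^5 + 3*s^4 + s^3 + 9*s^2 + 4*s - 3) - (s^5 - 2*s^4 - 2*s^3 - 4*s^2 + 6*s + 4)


(1) = -3.55*a^3 + 0.22*a^2 - 5.0*a + 2.05
(2) = -0.0384*j^5 + 5.9346*j^4 - 12.0235*j^3 - 34.3453*j^2 - 27.369*j - 10.2432
(3) = -5.452*u^4 + 18.013*u^3 - 10.7003*u^2 - 6.0414*u + 4.9932
(4) = -56*d^5 - 9*d^4 - 69*d^3 + 6*d^2 - 8*d
(5) = -4*s^5 + 5*s^4 + 3*s^3 + 13*s^2 - 2*s - 7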